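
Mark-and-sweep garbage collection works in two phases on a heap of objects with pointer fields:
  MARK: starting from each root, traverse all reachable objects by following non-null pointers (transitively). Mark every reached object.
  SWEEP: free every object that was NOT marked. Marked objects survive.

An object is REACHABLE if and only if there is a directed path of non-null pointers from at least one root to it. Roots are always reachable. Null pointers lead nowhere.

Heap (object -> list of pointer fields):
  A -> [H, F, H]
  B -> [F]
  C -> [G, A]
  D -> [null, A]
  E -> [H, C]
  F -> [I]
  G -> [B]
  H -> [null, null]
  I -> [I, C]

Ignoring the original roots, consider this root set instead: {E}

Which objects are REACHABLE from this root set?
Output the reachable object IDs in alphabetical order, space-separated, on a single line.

Roots: E
Mark E: refs=H C, marked=E
Mark H: refs=null null, marked=E H
Mark C: refs=G A, marked=C E H
Mark G: refs=B, marked=C E G H
Mark A: refs=H F H, marked=A C E G H
Mark B: refs=F, marked=A B C E G H
Mark F: refs=I, marked=A B C E F G H
Mark I: refs=I C, marked=A B C E F G H I
Unmarked (collected): D

Answer: A B C E F G H I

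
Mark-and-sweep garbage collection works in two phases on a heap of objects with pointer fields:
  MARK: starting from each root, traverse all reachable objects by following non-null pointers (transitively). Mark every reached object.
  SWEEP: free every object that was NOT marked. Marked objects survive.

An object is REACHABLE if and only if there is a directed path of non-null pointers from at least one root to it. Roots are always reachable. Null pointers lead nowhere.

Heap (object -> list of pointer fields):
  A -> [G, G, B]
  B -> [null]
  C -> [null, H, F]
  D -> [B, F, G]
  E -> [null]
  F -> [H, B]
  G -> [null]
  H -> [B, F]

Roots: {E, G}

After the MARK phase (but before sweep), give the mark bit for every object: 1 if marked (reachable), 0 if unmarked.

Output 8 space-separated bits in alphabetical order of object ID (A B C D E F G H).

Answer: 0 0 0 0 1 0 1 0

Derivation:
Roots: E G
Mark E: refs=null, marked=E
Mark G: refs=null, marked=E G
Unmarked (collected): A B C D F H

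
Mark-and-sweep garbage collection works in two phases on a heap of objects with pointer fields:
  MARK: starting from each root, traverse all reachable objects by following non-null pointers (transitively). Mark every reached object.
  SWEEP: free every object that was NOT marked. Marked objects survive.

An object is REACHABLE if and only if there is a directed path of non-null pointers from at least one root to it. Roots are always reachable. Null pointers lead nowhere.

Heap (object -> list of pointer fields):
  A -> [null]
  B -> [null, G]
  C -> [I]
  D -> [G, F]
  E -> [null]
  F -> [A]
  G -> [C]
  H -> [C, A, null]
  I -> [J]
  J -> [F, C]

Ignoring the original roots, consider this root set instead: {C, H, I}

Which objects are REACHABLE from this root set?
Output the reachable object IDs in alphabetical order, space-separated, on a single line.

Answer: A C F H I J

Derivation:
Roots: C H I
Mark C: refs=I, marked=C
Mark H: refs=C A null, marked=C H
Mark I: refs=J, marked=C H I
Mark A: refs=null, marked=A C H I
Mark J: refs=F C, marked=A C H I J
Mark F: refs=A, marked=A C F H I J
Unmarked (collected): B D E G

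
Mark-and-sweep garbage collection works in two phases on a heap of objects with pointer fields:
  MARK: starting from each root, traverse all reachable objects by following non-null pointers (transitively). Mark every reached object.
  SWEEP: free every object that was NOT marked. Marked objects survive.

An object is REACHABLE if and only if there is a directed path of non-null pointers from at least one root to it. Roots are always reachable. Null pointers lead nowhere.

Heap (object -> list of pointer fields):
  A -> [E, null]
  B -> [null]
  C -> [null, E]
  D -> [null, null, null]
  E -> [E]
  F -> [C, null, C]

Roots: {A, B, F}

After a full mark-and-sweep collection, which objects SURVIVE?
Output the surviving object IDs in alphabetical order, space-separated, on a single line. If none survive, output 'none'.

Answer: A B C E F

Derivation:
Roots: A B F
Mark A: refs=E null, marked=A
Mark B: refs=null, marked=A B
Mark F: refs=C null C, marked=A B F
Mark E: refs=E, marked=A B E F
Mark C: refs=null E, marked=A B C E F
Unmarked (collected): D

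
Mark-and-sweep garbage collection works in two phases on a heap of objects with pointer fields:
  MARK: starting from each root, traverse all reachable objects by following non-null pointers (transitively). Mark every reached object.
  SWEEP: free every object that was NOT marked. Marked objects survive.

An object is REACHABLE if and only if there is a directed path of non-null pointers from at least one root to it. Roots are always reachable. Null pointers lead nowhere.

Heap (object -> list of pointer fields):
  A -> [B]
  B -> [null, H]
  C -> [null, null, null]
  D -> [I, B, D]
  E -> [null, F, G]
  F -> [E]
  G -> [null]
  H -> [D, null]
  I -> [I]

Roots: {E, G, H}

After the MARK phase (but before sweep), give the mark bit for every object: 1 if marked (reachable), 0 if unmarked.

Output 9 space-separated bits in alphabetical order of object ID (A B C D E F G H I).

Roots: E G H
Mark E: refs=null F G, marked=E
Mark G: refs=null, marked=E G
Mark H: refs=D null, marked=E G H
Mark F: refs=E, marked=E F G H
Mark D: refs=I B D, marked=D E F G H
Mark I: refs=I, marked=D E F G H I
Mark B: refs=null H, marked=B D E F G H I
Unmarked (collected): A C

Answer: 0 1 0 1 1 1 1 1 1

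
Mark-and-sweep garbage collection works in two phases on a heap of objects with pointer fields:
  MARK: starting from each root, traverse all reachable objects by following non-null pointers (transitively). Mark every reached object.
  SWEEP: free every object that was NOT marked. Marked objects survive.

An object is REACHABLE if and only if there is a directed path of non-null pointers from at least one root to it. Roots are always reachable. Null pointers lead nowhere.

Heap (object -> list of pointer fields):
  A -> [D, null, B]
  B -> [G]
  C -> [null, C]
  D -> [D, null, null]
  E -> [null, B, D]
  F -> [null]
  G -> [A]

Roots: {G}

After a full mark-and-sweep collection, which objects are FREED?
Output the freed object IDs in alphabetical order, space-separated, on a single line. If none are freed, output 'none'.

Answer: C E F

Derivation:
Roots: G
Mark G: refs=A, marked=G
Mark A: refs=D null B, marked=A G
Mark D: refs=D null null, marked=A D G
Mark B: refs=G, marked=A B D G
Unmarked (collected): C E F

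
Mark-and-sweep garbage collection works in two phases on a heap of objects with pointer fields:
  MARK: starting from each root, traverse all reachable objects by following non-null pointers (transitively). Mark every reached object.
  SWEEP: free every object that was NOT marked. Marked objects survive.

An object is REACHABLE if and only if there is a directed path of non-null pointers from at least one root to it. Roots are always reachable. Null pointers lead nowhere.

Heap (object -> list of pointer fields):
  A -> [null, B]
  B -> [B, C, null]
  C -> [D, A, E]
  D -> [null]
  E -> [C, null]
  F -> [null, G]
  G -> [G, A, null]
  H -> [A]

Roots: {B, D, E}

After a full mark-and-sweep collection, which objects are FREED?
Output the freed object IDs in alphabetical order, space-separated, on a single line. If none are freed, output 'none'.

Answer: F G H

Derivation:
Roots: B D E
Mark B: refs=B C null, marked=B
Mark D: refs=null, marked=B D
Mark E: refs=C null, marked=B D E
Mark C: refs=D A E, marked=B C D E
Mark A: refs=null B, marked=A B C D E
Unmarked (collected): F G H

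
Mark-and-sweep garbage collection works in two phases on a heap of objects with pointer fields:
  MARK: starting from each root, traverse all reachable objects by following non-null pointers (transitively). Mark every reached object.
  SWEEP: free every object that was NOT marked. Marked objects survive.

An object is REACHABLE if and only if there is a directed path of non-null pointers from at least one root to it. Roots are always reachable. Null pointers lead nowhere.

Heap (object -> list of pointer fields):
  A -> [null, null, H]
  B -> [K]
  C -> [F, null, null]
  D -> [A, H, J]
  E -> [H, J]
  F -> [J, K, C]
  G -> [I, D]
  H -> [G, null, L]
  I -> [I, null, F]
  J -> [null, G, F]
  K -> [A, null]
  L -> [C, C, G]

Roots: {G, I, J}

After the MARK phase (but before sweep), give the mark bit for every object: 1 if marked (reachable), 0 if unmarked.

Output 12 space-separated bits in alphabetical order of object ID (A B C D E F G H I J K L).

Roots: G I J
Mark G: refs=I D, marked=G
Mark I: refs=I null F, marked=G I
Mark J: refs=null G F, marked=G I J
Mark D: refs=A H J, marked=D G I J
Mark F: refs=J K C, marked=D F G I J
Mark A: refs=null null H, marked=A D F G I J
Mark H: refs=G null L, marked=A D F G H I J
Mark K: refs=A null, marked=A D F G H I J K
Mark C: refs=F null null, marked=A C D F G H I J K
Mark L: refs=C C G, marked=A C D F G H I J K L
Unmarked (collected): B E

Answer: 1 0 1 1 0 1 1 1 1 1 1 1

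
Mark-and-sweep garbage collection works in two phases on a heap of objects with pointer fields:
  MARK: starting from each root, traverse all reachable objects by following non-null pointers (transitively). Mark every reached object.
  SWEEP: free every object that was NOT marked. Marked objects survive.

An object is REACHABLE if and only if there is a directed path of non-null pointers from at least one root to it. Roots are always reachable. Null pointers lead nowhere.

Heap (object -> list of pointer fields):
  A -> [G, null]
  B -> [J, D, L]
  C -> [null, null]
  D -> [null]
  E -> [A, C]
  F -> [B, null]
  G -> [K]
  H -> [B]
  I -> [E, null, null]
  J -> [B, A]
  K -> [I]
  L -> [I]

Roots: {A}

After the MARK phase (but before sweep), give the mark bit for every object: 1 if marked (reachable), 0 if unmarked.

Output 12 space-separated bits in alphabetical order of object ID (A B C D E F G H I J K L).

Answer: 1 0 1 0 1 0 1 0 1 0 1 0

Derivation:
Roots: A
Mark A: refs=G null, marked=A
Mark G: refs=K, marked=A G
Mark K: refs=I, marked=A G K
Mark I: refs=E null null, marked=A G I K
Mark E: refs=A C, marked=A E G I K
Mark C: refs=null null, marked=A C E G I K
Unmarked (collected): B D F H J L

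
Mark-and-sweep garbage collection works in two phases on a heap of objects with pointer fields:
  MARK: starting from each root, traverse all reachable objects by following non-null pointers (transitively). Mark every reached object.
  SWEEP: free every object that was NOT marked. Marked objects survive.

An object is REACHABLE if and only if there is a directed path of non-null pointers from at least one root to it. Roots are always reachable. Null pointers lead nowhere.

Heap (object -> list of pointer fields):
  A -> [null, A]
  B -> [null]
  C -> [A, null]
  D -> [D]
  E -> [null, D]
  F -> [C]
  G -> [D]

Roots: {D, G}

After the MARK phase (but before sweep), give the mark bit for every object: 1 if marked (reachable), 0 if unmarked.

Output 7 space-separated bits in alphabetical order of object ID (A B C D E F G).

Answer: 0 0 0 1 0 0 1

Derivation:
Roots: D G
Mark D: refs=D, marked=D
Mark G: refs=D, marked=D G
Unmarked (collected): A B C E F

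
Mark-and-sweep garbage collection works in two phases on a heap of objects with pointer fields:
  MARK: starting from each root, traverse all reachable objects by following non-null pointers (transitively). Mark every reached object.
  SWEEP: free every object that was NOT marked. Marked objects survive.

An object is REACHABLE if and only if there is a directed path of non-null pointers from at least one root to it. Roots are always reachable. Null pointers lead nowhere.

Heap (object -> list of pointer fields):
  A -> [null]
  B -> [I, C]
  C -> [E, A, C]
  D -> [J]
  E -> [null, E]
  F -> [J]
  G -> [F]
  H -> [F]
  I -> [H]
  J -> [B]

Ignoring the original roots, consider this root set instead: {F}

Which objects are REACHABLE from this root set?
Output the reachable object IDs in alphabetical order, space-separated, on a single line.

Answer: A B C E F H I J

Derivation:
Roots: F
Mark F: refs=J, marked=F
Mark J: refs=B, marked=F J
Mark B: refs=I C, marked=B F J
Mark I: refs=H, marked=B F I J
Mark C: refs=E A C, marked=B C F I J
Mark H: refs=F, marked=B C F H I J
Mark E: refs=null E, marked=B C E F H I J
Mark A: refs=null, marked=A B C E F H I J
Unmarked (collected): D G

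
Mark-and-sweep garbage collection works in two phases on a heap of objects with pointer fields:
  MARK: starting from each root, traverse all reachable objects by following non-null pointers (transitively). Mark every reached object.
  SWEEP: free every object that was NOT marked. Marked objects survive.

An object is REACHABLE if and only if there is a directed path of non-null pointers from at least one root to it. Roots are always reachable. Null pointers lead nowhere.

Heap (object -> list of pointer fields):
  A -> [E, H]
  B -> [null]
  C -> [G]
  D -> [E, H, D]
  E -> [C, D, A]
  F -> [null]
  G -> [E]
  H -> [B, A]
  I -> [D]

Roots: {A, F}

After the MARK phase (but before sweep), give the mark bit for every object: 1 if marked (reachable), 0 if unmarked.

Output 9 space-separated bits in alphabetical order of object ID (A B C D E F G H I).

Answer: 1 1 1 1 1 1 1 1 0

Derivation:
Roots: A F
Mark A: refs=E H, marked=A
Mark F: refs=null, marked=A F
Mark E: refs=C D A, marked=A E F
Mark H: refs=B A, marked=A E F H
Mark C: refs=G, marked=A C E F H
Mark D: refs=E H D, marked=A C D E F H
Mark B: refs=null, marked=A B C D E F H
Mark G: refs=E, marked=A B C D E F G H
Unmarked (collected): I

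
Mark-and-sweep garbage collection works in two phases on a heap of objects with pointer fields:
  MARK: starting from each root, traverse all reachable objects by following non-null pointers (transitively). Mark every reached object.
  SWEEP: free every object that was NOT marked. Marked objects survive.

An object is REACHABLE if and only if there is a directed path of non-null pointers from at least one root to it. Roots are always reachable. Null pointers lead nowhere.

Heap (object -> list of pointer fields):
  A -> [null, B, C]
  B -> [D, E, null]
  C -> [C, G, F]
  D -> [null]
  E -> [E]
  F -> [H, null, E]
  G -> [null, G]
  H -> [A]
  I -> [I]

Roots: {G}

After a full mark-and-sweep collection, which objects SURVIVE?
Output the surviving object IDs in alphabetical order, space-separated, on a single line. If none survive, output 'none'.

Answer: G

Derivation:
Roots: G
Mark G: refs=null G, marked=G
Unmarked (collected): A B C D E F H I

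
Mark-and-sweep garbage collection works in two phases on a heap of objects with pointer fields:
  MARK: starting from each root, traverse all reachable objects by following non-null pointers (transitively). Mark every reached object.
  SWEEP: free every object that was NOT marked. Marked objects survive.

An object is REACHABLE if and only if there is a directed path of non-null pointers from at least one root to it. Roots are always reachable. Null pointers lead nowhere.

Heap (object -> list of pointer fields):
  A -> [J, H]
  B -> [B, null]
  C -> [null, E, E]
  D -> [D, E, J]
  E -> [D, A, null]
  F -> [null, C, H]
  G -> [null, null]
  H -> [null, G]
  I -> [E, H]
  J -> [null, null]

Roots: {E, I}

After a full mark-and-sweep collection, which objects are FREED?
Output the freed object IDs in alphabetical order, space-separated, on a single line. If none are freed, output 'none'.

Answer: B C F

Derivation:
Roots: E I
Mark E: refs=D A null, marked=E
Mark I: refs=E H, marked=E I
Mark D: refs=D E J, marked=D E I
Mark A: refs=J H, marked=A D E I
Mark H: refs=null G, marked=A D E H I
Mark J: refs=null null, marked=A D E H I J
Mark G: refs=null null, marked=A D E G H I J
Unmarked (collected): B C F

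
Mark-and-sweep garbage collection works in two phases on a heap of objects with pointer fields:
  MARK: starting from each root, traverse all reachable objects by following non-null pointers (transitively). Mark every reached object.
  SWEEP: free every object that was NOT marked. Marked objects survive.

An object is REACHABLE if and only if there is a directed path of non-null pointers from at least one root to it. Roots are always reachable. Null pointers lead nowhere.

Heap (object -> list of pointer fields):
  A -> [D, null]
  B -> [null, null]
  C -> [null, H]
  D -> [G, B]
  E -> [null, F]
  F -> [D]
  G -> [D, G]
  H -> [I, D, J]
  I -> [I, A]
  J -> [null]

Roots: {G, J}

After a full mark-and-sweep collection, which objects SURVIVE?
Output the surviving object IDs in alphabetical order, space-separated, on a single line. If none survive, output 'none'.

Answer: B D G J

Derivation:
Roots: G J
Mark G: refs=D G, marked=G
Mark J: refs=null, marked=G J
Mark D: refs=G B, marked=D G J
Mark B: refs=null null, marked=B D G J
Unmarked (collected): A C E F H I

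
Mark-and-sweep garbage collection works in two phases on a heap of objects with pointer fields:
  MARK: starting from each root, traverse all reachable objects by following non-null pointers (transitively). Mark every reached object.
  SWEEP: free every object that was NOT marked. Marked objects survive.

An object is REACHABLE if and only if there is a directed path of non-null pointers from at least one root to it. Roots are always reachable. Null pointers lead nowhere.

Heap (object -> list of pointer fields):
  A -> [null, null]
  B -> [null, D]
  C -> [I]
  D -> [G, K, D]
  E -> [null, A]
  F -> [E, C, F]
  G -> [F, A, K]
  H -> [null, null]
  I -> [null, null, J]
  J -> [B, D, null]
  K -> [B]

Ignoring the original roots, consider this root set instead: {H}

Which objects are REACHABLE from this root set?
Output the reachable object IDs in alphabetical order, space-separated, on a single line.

Answer: H

Derivation:
Roots: H
Mark H: refs=null null, marked=H
Unmarked (collected): A B C D E F G I J K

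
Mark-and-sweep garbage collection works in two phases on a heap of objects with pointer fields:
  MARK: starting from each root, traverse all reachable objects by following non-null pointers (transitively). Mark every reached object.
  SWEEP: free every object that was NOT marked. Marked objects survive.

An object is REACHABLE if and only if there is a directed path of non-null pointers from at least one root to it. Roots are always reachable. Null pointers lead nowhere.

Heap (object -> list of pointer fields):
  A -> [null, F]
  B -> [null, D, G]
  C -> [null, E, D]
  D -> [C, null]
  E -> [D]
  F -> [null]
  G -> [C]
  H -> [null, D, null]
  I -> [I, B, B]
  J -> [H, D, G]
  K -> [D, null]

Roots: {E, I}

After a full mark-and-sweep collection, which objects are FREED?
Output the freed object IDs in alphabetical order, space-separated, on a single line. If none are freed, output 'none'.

Roots: E I
Mark E: refs=D, marked=E
Mark I: refs=I B B, marked=E I
Mark D: refs=C null, marked=D E I
Mark B: refs=null D G, marked=B D E I
Mark C: refs=null E D, marked=B C D E I
Mark G: refs=C, marked=B C D E G I
Unmarked (collected): A F H J K

Answer: A F H J K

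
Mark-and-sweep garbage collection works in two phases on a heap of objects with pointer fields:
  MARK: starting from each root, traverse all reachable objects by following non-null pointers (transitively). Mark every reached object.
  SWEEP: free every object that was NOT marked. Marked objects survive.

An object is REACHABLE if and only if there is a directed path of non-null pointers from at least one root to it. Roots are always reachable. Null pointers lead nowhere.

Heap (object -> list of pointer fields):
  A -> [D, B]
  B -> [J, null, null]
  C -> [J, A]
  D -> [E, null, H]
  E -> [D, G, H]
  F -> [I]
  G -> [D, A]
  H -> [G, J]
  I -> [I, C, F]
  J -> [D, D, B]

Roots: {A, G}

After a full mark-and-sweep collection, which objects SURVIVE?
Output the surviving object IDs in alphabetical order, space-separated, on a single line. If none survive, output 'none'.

Roots: A G
Mark A: refs=D B, marked=A
Mark G: refs=D A, marked=A G
Mark D: refs=E null H, marked=A D G
Mark B: refs=J null null, marked=A B D G
Mark E: refs=D G H, marked=A B D E G
Mark H: refs=G J, marked=A B D E G H
Mark J: refs=D D B, marked=A B D E G H J
Unmarked (collected): C F I

Answer: A B D E G H J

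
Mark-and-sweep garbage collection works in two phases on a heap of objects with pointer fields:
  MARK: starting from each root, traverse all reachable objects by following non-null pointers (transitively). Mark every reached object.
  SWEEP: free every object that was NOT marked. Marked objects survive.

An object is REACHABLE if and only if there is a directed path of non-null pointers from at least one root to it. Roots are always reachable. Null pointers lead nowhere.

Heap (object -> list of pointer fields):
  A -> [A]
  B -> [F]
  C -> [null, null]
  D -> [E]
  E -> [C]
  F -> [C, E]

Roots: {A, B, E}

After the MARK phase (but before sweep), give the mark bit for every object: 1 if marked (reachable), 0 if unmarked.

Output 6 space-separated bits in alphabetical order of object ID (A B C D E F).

Roots: A B E
Mark A: refs=A, marked=A
Mark B: refs=F, marked=A B
Mark E: refs=C, marked=A B E
Mark F: refs=C E, marked=A B E F
Mark C: refs=null null, marked=A B C E F
Unmarked (collected): D

Answer: 1 1 1 0 1 1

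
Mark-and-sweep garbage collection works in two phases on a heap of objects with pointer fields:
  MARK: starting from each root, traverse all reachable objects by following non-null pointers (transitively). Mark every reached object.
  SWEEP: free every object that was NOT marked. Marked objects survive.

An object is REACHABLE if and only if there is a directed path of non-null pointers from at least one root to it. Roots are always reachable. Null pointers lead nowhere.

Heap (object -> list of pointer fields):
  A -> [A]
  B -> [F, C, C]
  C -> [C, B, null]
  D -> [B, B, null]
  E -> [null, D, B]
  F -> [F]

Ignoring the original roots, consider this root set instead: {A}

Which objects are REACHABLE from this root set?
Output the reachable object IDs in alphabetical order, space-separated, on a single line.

Roots: A
Mark A: refs=A, marked=A
Unmarked (collected): B C D E F

Answer: A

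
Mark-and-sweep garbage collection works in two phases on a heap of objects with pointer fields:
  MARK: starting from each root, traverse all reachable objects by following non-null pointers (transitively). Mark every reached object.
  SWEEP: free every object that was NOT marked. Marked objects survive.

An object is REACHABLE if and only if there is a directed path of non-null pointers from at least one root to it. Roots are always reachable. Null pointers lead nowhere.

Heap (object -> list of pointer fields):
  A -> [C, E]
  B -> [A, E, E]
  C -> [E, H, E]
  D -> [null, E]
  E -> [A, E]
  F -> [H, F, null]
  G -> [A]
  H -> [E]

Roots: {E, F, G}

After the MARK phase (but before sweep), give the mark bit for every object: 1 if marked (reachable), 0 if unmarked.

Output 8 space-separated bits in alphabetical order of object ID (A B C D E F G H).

Roots: E F G
Mark E: refs=A E, marked=E
Mark F: refs=H F null, marked=E F
Mark G: refs=A, marked=E F G
Mark A: refs=C E, marked=A E F G
Mark H: refs=E, marked=A E F G H
Mark C: refs=E H E, marked=A C E F G H
Unmarked (collected): B D

Answer: 1 0 1 0 1 1 1 1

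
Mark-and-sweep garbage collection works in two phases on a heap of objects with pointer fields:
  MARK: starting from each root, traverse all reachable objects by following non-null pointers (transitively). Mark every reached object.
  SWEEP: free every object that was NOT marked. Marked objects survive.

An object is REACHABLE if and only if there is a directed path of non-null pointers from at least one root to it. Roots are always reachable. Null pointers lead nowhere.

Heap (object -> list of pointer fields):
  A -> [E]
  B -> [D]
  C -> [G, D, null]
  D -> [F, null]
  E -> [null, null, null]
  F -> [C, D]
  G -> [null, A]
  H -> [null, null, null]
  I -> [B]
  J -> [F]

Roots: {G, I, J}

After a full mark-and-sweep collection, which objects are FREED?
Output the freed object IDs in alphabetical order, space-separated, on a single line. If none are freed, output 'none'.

Roots: G I J
Mark G: refs=null A, marked=G
Mark I: refs=B, marked=G I
Mark J: refs=F, marked=G I J
Mark A: refs=E, marked=A G I J
Mark B: refs=D, marked=A B G I J
Mark F: refs=C D, marked=A B F G I J
Mark E: refs=null null null, marked=A B E F G I J
Mark D: refs=F null, marked=A B D E F G I J
Mark C: refs=G D null, marked=A B C D E F G I J
Unmarked (collected): H

Answer: H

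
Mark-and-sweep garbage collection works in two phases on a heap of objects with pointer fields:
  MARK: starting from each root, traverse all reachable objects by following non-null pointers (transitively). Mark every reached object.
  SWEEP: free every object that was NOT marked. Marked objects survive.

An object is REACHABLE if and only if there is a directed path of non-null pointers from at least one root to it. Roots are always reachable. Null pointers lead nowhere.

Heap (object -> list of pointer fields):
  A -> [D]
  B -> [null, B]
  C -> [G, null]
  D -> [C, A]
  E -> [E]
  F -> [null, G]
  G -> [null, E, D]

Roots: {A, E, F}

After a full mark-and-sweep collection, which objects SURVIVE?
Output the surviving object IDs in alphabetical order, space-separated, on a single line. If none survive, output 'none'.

Answer: A C D E F G

Derivation:
Roots: A E F
Mark A: refs=D, marked=A
Mark E: refs=E, marked=A E
Mark F: refs=null G, marked=A E F
Mark D: refs=C A, marked=A D E F
Mark G: refs=null E D, marked=A D E F G
Mark C: refs=G null, marked=A C D E F G
Unmarked (collected): B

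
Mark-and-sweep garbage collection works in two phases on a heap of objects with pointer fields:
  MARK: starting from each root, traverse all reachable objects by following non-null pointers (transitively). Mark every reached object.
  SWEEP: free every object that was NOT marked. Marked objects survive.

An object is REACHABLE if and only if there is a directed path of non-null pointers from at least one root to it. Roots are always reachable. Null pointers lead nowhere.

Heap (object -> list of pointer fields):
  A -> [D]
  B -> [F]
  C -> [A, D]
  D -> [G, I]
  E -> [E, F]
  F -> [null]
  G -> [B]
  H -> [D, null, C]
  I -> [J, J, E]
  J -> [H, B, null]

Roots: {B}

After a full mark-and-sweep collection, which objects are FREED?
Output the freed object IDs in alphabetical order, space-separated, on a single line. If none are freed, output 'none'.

Roots: B
Mark B: refs=F, marked=B
Mark F: refs=null, marked=B F
Unmarked (collected): A C D E G H I J

Answer: A C D E G H I J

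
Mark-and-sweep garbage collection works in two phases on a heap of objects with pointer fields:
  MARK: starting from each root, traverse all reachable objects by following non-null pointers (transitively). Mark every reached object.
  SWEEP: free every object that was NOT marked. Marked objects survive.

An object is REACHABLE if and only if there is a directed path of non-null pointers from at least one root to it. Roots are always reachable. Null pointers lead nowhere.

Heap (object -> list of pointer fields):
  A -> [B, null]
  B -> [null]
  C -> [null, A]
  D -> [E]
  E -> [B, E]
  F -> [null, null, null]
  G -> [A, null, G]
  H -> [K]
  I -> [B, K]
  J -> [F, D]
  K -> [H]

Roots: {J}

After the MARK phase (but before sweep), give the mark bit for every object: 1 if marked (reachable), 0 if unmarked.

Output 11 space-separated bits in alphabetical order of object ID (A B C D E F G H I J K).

Answer: 0 1 0 1 1 1 0 0 0 1 0

Derivation:
Roots: J
Mark J: refs=F D, marked=J
Mark F: refs=null null null, marked=F J
Mark D: refs=E, marked=D F J
Mark E: refs=B E, marked=D E F J
Mark B: refs=null, marked=B D E F J
Unmarked (collected): A C G H I K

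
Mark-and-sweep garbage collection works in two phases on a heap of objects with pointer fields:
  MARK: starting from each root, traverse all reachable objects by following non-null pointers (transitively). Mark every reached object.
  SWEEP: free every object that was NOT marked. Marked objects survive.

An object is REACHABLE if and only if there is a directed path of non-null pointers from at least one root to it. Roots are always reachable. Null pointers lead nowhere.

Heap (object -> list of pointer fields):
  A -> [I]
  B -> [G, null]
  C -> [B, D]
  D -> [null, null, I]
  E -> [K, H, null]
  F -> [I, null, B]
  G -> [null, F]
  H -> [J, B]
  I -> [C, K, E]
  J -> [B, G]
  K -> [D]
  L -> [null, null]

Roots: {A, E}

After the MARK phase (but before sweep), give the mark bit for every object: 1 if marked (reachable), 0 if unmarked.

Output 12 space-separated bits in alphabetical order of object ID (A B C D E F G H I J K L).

Answer: 1 1 1 1 1 1 1 1 1 1 1 0

Derivation:
Roots: A E
Mark A: refs=I, marked=A
Mark E: refs=K H null, marked=A E
Mark I: refs=C K E, marked=A E I
Mark K: refs=D, marked=A E I K
Mark H: refs=J B, marked=A E H I K
Mark C: refs=B D, marked=A C E H I K
Mark D: refs=null null I, marked=A C D E H I K
Mark J: refs=B G, marked=A C D E H I J K
Mark B: refs=G null, marked=A B C D E H I J K
Mark G: refs=null F, marked=A B C D E G H I J K
Mark F: refs=I null B, marked=A B C D E F G H I J K
Unmarked (collected): L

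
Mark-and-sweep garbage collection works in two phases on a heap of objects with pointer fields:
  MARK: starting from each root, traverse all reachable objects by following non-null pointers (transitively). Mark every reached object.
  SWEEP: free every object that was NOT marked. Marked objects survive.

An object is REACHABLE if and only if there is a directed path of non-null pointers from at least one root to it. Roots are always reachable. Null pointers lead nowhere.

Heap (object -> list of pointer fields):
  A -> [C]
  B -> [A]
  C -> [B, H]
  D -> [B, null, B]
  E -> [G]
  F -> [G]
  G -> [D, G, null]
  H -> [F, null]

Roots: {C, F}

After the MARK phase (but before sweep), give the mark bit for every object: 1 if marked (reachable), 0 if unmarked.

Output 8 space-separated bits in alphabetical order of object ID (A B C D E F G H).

Answer: 1 1 1 1 0 1 1 1

Derivation:
Roots: C F
Mark C: refs=B H, marked=C
Mark F: refs=G, marked=C F
Mark B: refs=A, marked=B C F
Mark H: refs=F null, marked=B C F H
Mark G: refs=D G null, marked=B C F G H
Mark A: refs=C, marked=A B C F G H
Mark D: refs=B null B, marked=A B C D F G H
Unmarked (collected): E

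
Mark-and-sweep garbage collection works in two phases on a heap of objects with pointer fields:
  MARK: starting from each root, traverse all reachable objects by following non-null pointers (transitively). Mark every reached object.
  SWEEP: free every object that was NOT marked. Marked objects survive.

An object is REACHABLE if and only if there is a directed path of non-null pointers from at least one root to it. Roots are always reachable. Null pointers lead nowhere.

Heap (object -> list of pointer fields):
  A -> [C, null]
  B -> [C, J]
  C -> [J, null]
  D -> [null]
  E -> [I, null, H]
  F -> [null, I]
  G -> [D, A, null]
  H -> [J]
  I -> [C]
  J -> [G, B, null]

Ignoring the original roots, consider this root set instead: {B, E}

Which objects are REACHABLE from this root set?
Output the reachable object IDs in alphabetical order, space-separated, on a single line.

Roots: B E
Mark B: refs=C J, marked=B
Mark E: refs=I null H, marked=B E
Mark C: refs=J null, marked=B C E
Mark J: refs=G B null, marked=B C E J
Mark I: refs=C, marked=B C E I J
Mark H: refs=J, marked=B C E H I J
Mark G: refs=D A null, marked=B C E G H I J
Mark D: refs=null, marked=B C D E G H I J
Mark A: refs=C null, marked=A B C D E G H I J
Unmarked (collected): F

Answer: A B C D E G H I J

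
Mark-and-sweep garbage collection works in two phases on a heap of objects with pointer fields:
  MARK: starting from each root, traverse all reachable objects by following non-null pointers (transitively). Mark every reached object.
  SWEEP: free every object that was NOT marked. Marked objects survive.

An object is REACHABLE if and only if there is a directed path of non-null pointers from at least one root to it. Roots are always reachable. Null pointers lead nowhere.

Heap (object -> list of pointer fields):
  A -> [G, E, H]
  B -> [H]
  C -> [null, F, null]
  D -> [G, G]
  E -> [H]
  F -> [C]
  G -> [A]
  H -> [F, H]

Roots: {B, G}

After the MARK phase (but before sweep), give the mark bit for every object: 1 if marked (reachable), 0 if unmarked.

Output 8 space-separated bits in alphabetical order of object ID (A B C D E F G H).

Roots: B G
Mark B: refs=H, marked=B
Mark G: refs=A, marked=B G
Mark H: refs=F H, marked=B G H
Mark A: refs=G E H, marked=A B G H
Mark F: refs=C, marked=A B F G H
Mark E: refs=H, marked=A B E F G H
Mark C: refs=null F null, marked=A B C E F G H
Unmarked (collected): D

Answer: 1 1 1 0 1 1 1 1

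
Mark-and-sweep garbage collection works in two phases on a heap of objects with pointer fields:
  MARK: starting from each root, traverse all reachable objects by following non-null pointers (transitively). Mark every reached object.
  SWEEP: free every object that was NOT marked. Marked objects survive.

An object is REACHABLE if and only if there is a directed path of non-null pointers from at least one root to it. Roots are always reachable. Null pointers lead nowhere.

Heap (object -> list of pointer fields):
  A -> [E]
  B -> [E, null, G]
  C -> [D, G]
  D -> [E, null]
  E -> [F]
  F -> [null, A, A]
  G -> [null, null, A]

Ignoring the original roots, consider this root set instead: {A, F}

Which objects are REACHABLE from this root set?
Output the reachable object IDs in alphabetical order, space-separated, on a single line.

Answer: A E F

Derivation:
Roots: A F
Mark A: refs=E, marked=A
Mark F: refs=null A A, marked=A F
Mark E: refs=F, marked=A E F
Unmarked (collected): B C D G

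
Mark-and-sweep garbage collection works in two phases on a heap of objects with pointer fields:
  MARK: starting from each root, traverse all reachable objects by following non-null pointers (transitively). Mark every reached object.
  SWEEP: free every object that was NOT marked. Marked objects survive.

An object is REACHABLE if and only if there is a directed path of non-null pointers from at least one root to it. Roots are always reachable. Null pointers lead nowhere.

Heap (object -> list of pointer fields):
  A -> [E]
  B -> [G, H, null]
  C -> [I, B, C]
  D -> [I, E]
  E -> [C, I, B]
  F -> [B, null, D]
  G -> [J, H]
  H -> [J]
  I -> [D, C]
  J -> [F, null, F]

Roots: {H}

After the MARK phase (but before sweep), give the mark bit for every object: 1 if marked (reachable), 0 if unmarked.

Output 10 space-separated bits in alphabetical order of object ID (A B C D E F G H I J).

Answer: 0 1 1 1 1 1 1 1 1 1

Derivation:
Roots: H
Mark H: refs=J, marked=H
Mark J: refs=F null F, marked=H J
Mark F: refs=B null D, marked=F H J
Mark B: refs=G H null, marked=B F H J
Mark D: refs=I E, marked=B D F H J
Mark G: refs=J H, marked=B D F G H J
Mark I: refs=D C, marked=B D F G H I J
Mark E: refs=C I B, marked=B D E F G H I J
Mark C: refs=I B C, marked=B C D E F G H I J
Unmarked (collected): A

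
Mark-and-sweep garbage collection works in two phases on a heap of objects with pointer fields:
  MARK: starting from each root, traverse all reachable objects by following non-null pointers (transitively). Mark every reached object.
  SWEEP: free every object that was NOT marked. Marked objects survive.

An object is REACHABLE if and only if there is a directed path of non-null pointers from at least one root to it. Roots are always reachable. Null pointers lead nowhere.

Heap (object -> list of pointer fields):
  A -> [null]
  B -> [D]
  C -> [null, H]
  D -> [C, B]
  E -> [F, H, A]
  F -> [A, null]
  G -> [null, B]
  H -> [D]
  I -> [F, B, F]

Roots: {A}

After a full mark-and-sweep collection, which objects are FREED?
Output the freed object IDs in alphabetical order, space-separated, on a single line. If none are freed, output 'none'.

Answer: B C D E F G H I

Derivation:
Roots: A
Mark A: refs=null, marked=A
Unmarked (collected): B C D E F G H I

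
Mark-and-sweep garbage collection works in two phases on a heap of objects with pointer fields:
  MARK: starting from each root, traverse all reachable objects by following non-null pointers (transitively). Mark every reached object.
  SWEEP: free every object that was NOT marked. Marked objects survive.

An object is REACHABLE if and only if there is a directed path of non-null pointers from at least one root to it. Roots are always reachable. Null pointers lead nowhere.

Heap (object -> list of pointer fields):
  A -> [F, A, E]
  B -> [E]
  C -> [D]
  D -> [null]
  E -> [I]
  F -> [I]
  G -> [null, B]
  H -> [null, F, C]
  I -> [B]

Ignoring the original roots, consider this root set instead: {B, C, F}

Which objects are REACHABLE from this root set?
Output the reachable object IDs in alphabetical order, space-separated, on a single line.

Answer: B C D E F I

Derivation:
Roots: B C F
Mark B: refs=E, marked=B
Mark C: refs=D, marked=B C
Mark F: refs=I, marked=B C F
Mark E: refs=I, marked=B C E F
Mark D: refs=null, marked=B C D E F
Mark I: refs=B, marked=B C D E F I
Unmarked (collected): A G H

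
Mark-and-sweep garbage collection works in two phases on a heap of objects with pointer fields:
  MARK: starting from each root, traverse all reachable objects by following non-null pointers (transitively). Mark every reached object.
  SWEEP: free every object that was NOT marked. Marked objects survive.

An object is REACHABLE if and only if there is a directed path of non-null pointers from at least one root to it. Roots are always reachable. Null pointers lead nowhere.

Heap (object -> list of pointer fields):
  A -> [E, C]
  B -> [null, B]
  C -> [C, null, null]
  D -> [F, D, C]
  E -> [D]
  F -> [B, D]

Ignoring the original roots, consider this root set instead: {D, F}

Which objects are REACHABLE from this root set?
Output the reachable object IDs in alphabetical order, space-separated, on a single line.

Answer: B C D F

Derivation:
Roots: D F
Mark D: refs=F D C, marked=D
Mark F: refs=B D, marked=D F
Mark C: refs=C null null, marked=C D F
Mark B: refs=null B, marked=B C D F
Unmarked (collected): A E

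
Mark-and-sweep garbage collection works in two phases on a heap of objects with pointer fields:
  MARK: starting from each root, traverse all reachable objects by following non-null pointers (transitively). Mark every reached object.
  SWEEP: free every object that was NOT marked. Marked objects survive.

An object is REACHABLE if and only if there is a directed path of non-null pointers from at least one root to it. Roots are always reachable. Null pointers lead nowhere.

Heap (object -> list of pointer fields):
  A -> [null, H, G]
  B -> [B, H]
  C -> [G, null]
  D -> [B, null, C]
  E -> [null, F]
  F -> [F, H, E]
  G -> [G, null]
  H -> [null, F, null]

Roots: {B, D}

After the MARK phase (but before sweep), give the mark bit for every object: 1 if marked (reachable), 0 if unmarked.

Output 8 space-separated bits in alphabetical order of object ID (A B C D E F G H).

Roots: B D
Mark B: refs=B H, marked=B
Mark D: refs=B null C, marked=B D
Mark H: refs=null F null, marked=B D H
Mark C: refs=G null, marked=B C D H
Mark F: refs=F H E, marked=B C D F H
Mark G: refs=G null, marked=B C D F G H
Mark E: refs=null F, marked=B C D E F G H
Unmarked (collected): A

Answer: 0 1 1 1 1 1 1 1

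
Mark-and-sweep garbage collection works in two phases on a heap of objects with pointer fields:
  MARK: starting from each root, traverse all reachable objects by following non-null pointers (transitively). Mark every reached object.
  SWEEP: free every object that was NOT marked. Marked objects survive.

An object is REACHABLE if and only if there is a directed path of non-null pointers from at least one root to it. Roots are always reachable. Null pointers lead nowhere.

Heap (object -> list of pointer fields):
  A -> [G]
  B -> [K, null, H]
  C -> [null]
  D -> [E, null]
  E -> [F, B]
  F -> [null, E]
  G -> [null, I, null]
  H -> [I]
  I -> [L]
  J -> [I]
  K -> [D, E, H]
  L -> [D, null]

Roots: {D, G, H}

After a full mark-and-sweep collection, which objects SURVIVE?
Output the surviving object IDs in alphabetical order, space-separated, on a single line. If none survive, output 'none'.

Answer: B D E F G H I K L

Derivation:
Roots: D G H
Mark D: refs=E null, marked=D
Mark G: refs=null I null, marked=D G
Mark H: refs=I, marked=D G H
Mark E: refs=F B, marked=D E G H
Mark I: refs=L, marked=D E G H I
Mark F: refs=null E, marked=D E F G H I
Mark B: refs=K null H, marked=B D E F G H I
Mark L: refs=D null, marked=B D E F G H I L
Mark K: refs=D E H, marked=B D E F G H I K L
Unmarked (collected): A C J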